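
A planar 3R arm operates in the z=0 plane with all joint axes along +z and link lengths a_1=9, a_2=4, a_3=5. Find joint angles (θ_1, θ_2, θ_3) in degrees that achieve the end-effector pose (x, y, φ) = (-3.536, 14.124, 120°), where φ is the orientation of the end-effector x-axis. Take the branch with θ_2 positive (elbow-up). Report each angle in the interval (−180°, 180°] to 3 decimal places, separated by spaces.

wrist centre = target − a_3·(cos φ, sin φ) = (-1.0360, 9.7939)
cos θ_2 = (96.9932−9²−4²)/(2·9·4) = -0.0001; θ_2 = 90.0054° (elbow-up)
β = atan2(9.7939,-1.0360) = 96.0383°; ψ = atan2(4.0000,8.9996) = 23.9634°
θ_1 = β − ψ = 72.0749°
θ_3 = φ − θ_1 − θ_2 = -42.0803° (wrapped to (-180°,180°])

72.075 90.005 -42.080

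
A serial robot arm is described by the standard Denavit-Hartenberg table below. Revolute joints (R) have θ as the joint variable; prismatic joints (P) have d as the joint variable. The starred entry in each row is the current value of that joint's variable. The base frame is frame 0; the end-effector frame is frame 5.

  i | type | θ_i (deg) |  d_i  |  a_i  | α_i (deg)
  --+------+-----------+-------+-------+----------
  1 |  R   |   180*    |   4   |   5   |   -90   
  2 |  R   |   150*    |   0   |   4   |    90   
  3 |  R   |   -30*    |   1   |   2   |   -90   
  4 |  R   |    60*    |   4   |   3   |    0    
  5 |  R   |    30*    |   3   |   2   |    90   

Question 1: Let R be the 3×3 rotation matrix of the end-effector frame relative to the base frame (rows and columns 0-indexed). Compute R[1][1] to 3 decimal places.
-0.866

End-effector y-axis (col 1 of R) = (0.4330,-0.8660,-0.2500)
R[1][1] = -0.8660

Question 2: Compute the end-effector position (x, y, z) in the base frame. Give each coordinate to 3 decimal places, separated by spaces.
after link 1: o_1 = (-5.0000, 0.0000, 4.0000)
after link 2: o_2 = (-1.5359, 0.0000, 2.0000)
after link 3: o_3 = (-0.5359, 1.0000, 0.2679)
after link 4: o_4 = (3.6202, -1.7141, 0.8684)
after link 5: o_5 = (5.9192, -4.3122, 1.8505)

5.919 -4.312 1.850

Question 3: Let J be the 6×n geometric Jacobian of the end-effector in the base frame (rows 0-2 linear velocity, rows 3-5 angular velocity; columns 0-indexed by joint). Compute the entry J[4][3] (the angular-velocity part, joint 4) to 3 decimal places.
-0.866

axis z_3 = (0.4330,-0.8660,-0.2500); lever o_n−o_3 = (6.4551,-5.3122,1.5825)
cross product → J_v[:, 3] = (-2.6986,-2.2990,3.2901)
J_ω[:, 3] = z_3
entry J[4][3] = -0.8660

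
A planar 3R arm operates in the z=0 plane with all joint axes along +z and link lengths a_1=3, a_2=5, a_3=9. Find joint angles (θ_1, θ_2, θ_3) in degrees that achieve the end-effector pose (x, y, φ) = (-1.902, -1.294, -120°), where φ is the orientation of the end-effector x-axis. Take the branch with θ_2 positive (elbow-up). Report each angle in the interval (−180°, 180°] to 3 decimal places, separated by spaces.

30.005 59.994 150.001

wrist centre = target − a_3·(cos φ, sin φ) = (2.5980, 6.5002)
cos θ_2 = (49.0026−3²−5²)/(2·3·5) = 0.5001; θ_2 = 59.9943° (elbow-up)
β = atan2(6.5002,2.5980) = 68.2145°; ψ = atan2(4.3299,5.5004) = 38.2094°
θ_1 = β − ψ = 30.0050°
θ_3 = φ − θ_1 − θ_2 = 150.0006° (wrapped to (-180°,180°])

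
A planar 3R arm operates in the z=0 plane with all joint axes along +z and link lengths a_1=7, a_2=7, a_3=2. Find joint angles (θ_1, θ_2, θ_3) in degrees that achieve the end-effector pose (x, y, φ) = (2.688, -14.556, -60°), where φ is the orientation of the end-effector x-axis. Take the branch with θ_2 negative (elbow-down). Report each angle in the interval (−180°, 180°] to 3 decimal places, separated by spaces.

wrist centre = target − a_3·(cos φ, sin φ) = (1.6880, -12.8239)
cos θ_2 = (167.3030−7²−7²)/(2·7·7) = 0.7072; θ_2 = -44.9946° (elbow-down)
β = atan2(-12.8239,1.6880) = -82.5013°; ψ = atan2(-4.9493,11.9502) = -22.4973°
θ_1 = β − ψ = -60.0040°
θ_3 = φ − θ_1 − θ_2 = 44.9986° (wrapped to (-180°,180°])

-60.004 -44.995 44.999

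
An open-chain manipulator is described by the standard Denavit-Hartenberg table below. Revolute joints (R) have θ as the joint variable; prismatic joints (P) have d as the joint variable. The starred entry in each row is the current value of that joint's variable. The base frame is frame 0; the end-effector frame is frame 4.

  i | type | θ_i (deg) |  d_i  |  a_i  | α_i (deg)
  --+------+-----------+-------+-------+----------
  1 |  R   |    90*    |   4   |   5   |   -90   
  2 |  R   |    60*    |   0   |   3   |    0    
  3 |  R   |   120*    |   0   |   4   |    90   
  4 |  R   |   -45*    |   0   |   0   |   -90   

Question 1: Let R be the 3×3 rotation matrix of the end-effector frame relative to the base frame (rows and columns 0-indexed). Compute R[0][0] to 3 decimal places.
0.707

End-effector x-axis (col 0 of R) = (0.7071,-0.7071,-0.0000)
R[0][0] = 0.7071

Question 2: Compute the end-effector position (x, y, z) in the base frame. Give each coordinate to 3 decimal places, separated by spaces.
after link 1: o_1 = (0.0000, 5.0000, 4.0000)
after link 2: o_2 = (0.0000, 6.5000, 1.4019)
after link 3: o_3 = (-0.0000, 2.5000, 1.4019)
after link 4: o_4 = (-0.0000, 2.5000, 1.4019)

-0.000 2.500 1.402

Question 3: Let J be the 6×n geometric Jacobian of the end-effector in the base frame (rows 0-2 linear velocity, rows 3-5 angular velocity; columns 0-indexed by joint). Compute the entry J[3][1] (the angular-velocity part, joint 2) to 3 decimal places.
axis z_1 = (-1.0000,0.0000,0.0000); lever o_n−o_1 = (-0.0000,-2.5000,-2.5981)
cross product → J_v[:, 1] = (-0.0000,-2.5981,2.5000)
J_ω[:, 1] = z_1
entry J[3][1] = -1.0000

-1.000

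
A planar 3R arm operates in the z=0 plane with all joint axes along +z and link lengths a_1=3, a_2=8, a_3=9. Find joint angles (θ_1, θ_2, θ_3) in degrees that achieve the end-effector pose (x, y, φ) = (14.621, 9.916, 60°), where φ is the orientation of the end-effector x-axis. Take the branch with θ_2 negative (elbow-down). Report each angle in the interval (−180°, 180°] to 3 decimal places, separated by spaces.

45.009 -45.008 59.999

wrist centre = target − a_3·(cos φ, sin φ) = (10.1210, 2.1218)
cos θ_2 = (106.9366−3²−8²)/(2·3·8) = 0.7070; θ_2 = -45.0077° (elbow-down)
β = atan2(2.1218,10.1210) = 11.8400°; ψ = atan2(-5.6576,8.6561) = -33.1686°
θ_1 = β − ψ = 45.0087°
θ_3 = φ − θ_1 − θ_2 = 59.9991° (wrapped to (-180°,180°])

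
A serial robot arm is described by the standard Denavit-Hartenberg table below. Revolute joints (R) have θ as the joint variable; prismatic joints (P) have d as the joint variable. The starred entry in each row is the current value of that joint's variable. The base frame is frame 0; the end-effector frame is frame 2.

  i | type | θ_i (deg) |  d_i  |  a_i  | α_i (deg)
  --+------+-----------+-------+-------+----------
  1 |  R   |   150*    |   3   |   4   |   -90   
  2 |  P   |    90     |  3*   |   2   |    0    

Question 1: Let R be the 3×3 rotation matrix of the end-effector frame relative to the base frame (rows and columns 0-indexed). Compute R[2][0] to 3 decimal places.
End-effector x-axis (col 0 of R) = (-0.0000,-0.0000,-1.0000)
R[2][0] = -1.0000

-1.000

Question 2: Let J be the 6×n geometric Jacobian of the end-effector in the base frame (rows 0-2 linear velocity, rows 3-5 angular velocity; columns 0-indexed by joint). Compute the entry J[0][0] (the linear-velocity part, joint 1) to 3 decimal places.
0.598

axis z_0 = ẑ; lever o_n−o_0 = (-4.9641,-0.5981,1.0000)
cross product → J_v[:, 0] = (0.5981,-4.9641,0.0000)
J_ω[:, 0] = z_0
entry J[0][0] = 0.5981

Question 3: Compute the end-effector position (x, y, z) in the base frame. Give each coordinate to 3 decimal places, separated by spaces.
after link 1: o_1 = (-3.4641, 2.0000, 3.0000)
after link 2: o_2 = (-4.9641, -0.5981, 1.0000)

-4.964 -0.598 1.000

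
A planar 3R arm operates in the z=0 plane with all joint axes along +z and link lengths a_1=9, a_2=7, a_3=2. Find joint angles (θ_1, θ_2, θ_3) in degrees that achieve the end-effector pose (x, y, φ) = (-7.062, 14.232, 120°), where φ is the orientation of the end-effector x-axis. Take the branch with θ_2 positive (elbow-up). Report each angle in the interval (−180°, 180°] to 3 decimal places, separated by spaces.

89.999 60.002 -30.000

wrist centre = target − a_3·(cos φ, sin φ) = (-6.0620, 12.4999)
cos θ_2 = (192.9966−9²−7²)/(2·9·7) = 0.5000; θ_2 = 60.0018° (elbow-up)
β = atan2(12.4999,-6.0620) = 115.8716°; ψ = atan2(6.0623,12.4998) = 25.8729°
θ_1 = β − ψ = 89.9987°
θ_3 = φ − θ_1 − θ_2 = -30.0005° (wrapped to (-180°,180°])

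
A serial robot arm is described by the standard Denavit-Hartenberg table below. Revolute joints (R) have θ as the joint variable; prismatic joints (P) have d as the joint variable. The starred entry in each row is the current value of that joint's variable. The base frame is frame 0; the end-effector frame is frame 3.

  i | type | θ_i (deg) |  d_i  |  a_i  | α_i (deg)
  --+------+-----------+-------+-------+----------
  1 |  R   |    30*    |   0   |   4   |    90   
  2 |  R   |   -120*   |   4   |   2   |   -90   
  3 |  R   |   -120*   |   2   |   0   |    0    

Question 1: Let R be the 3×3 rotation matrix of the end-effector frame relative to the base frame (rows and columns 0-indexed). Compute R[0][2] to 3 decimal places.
0.750

End-effector z-axis (col 2 of R) = (0.7500,0.4330,-0.5000)
R[0][2] = 0.7500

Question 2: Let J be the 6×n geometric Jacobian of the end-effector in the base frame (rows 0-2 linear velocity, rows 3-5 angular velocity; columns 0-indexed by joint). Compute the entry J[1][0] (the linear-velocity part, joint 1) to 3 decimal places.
6.098

axis z_0 = ẑ; lever o_n−o_0 = (6.0981,-1.0981,-2.7321)
cross product → J_v[:, 0] = (1.0981,6.0981,-0.0000)
J_ω[:, 0] = z_0
entry J[1][0] = 6.0981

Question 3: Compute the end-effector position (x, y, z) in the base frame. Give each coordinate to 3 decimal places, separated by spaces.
6.098 -1.098 -2.732

after link 1: o_1 = (3.4641, 2.0000, 0.0000)
after link 2: o_2 = (4.5981, -1.9641, -1.7321)
after link 3: o_3 = (6.0981, -1.0981, -2.7321)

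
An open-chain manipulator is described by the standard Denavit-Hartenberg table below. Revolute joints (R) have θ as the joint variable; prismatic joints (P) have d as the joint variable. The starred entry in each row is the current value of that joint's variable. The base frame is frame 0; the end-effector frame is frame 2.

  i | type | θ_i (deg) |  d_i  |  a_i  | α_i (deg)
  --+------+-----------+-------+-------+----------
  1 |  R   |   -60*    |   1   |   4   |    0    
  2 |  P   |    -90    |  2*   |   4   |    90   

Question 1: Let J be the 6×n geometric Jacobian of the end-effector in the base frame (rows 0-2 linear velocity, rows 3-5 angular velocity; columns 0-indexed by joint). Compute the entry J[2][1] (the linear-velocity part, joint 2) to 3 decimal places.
1.000

prismatic axis z_1 = (0.0000,0.0000,1.0000)
J_v[:, 1] = z_1; J_ω[:, 1] = (0,0,0)
entry J[2][1] = 1.0000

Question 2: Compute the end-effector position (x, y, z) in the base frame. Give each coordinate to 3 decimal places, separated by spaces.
after link 1: o_1 = (2.0000, -3.4641, 1.0000)
after link 2: o_2 = (-1.4641, -5.4641, 3.0000)

-1.464 -5.464 3.000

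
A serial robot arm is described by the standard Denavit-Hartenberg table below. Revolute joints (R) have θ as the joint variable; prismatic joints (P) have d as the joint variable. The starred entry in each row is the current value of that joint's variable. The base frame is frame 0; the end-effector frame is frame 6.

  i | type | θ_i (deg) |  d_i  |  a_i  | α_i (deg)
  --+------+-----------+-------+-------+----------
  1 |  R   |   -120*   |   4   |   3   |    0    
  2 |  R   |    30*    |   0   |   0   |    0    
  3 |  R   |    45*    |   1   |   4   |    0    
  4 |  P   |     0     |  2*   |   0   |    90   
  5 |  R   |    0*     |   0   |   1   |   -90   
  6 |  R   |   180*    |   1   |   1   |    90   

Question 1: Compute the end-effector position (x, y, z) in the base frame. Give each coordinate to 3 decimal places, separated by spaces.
after link 1: o_1 = (-1.5000, -2.5981, 4.0000)
after link 2: o_2 = (-1.5000, -2.5981, 4.0000)
after link 3: o_3 = (1.3284, -5.4265, 5.0000)
after link 4: o_4 = (1.3284, -5.4265, 7.0000)
after link 5: o_5 = (2.0355, -6.1336, 7.0000)
after link 6: o_6 = (1.3284, -5.4265, 8.0000)

1.328 -5.427 8.000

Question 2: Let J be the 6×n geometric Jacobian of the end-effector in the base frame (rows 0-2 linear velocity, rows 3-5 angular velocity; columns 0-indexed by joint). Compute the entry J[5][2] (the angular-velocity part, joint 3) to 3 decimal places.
axis z_2 = (0.0000,0.0000,1.0000); lever o_n−o_2 = (2.8284,-2.8284,4.0000)
cross product → J_v[:, 2] = (2.8284,2.8284,-0.0000)
J_ω[:, 2] = z_2
entry J[5][2] = 1.0000

1.000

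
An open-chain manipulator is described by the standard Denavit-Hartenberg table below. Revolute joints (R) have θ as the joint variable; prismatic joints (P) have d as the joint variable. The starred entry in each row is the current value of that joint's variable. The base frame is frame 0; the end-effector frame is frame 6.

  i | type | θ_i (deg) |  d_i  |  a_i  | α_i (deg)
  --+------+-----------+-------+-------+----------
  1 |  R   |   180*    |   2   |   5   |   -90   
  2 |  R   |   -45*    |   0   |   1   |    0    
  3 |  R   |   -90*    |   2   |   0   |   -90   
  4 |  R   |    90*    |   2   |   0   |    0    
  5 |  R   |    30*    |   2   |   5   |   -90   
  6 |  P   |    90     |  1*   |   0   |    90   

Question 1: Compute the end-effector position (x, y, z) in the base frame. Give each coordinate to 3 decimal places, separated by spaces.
after link 1: o_1 = (-5.0000, 0.0000, 2.0000)
after link 2: o_2 = (-5.7071, 0.0000, 2.7071)
after link 3: o_3 = (-5.7071, -2.0000, 2.7071)
after link 4: o_4 = (-7.1213, -2.0000, 4.1213)
after link 5: o_5 = (-10.3033, 2.3301, 3.7678)
after link 6: o_6 = (-10.9157, 1.8301, 3.1554)

-10.916 1.830 3.155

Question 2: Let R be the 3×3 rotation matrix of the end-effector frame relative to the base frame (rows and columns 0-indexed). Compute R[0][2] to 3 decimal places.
End-effector z-axis (col 2 of R) = (-0.3536,0.8660,-0.3536)
R[0][2] = -0.3536

-0.354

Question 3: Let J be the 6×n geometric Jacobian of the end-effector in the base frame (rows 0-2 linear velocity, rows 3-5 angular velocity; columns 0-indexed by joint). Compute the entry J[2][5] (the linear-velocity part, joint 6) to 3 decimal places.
-0.612

prismatic axis z_5 = (-0.6124,-0.5000,-0.6124)
J_v[:, 5] = z_5; J_ω[:, 5] = (0,0,0)
entry J[2][5] = -0.6124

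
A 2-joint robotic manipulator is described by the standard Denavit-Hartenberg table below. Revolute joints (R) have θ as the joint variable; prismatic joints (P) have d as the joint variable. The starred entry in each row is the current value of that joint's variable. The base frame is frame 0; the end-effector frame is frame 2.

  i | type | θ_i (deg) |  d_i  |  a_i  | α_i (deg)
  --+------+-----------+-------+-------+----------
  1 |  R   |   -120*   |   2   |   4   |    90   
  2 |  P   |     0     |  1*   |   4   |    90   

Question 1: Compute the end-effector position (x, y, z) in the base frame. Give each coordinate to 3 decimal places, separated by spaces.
-4.866 -6.428 2.000

after link 1: o_1 = (-2.0000, -3.4641, 2.0000)
after link 2: o_2 = (-4.8660, -6.4282, 2.0000)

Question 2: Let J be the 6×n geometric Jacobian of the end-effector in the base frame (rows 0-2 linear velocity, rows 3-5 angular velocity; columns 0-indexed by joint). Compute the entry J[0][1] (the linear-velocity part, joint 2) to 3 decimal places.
-0.866

prismatic axis z_1 = (-0.8660,0.5000,0.0000)
J_v[:, 1] = z_1; J_ω[:, 1] = (0,0,0)
entry J[0][1] = -0.8660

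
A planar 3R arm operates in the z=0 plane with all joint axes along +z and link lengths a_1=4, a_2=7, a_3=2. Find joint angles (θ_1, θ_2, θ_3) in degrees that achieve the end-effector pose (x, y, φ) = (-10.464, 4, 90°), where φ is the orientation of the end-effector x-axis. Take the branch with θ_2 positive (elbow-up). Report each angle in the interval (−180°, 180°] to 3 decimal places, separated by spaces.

wrist centre = target − a_3·(cos φ, sin φ) = (-10.4640, 2.0000)
cos θ_2 = (113.4953−4²−7²)/(2·4·7) = 0.8660; θ_2 = 30.0044° (elbow-up)
β = atan2(2.0000,-10.4640) = 169.1795°; ψ = atan2(3.5005,10.0619) = 19.1824°
θ_1 = β − ψ = 149.9971°
θ_3 = φ − θ_1 − θ_2 = -90.0014° (wrapped to (-180°,180°])

149.997 30.004 -90.001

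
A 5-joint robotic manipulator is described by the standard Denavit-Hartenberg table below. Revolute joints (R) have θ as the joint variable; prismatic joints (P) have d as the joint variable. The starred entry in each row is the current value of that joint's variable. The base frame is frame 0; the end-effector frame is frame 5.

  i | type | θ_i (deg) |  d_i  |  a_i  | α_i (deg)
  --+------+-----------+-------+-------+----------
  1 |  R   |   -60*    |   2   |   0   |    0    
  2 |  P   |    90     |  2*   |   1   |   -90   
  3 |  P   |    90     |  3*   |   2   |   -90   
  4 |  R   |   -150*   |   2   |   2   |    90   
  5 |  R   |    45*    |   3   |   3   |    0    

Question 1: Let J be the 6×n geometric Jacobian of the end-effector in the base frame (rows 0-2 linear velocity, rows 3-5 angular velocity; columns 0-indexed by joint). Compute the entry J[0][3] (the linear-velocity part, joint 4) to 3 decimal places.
-2.535

axis z_3 = (-0.8660,-0.5000,-0.0000); lever o_n−o_3 = (-3.3005,-2.5261,5.0692)
cross product → J_v[:, 3] = (-2.5346,4.3900,0.5374)
J_ω[:, 3] = z_3
entry J[0][3] = -2.5346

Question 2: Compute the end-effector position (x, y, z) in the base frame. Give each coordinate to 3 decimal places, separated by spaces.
after link 1: o_1 = (0.0000, 0.0000, 2.0000)
after link 2: o_2 = (0.8660, 0.5000, 4.0000)
after link 3: o_3 = (-0.6340, 3.0981, 2.0000)
after link 4: o_4 = (-2.8660, 2.9641, 3.7321)
after link 5: o_5 = (-3.9344, 0.5720, 7.0692)

-3.934 0.572 7.069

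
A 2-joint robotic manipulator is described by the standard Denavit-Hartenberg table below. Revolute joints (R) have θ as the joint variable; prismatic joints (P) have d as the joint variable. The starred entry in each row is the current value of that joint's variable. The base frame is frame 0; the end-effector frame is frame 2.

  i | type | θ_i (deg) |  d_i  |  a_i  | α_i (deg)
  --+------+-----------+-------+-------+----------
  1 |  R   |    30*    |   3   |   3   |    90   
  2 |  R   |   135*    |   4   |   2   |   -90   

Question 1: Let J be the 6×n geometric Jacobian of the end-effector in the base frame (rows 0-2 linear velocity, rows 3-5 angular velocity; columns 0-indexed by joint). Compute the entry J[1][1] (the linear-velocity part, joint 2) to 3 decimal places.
axis z_1 = (0.5000,-0.8660,0.0000); lever o_n−o_1 = (0.7753,-4.1712,1.4142)
cross product → J_v[:, 1] = (-1.2247,-0.7071,-1.4142)
J_ω[:, 1] = z_1
entry J[1][1] = -0.7071

-0.707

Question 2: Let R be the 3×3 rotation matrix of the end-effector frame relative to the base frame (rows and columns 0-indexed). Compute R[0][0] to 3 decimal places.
End-effector x-axis (col 0 of R) = (-0.6124,-0.3536,0.7071)
R[0][0] = -0.6124

-0.612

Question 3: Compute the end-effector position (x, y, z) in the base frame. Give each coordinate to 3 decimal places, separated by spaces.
3.373 -2.671 4.414

after link 1: o_1 = (2.5981, 1.5000, 3.0000)
after link 2: o_2 = (3.3733, -2.6712, 4.4142)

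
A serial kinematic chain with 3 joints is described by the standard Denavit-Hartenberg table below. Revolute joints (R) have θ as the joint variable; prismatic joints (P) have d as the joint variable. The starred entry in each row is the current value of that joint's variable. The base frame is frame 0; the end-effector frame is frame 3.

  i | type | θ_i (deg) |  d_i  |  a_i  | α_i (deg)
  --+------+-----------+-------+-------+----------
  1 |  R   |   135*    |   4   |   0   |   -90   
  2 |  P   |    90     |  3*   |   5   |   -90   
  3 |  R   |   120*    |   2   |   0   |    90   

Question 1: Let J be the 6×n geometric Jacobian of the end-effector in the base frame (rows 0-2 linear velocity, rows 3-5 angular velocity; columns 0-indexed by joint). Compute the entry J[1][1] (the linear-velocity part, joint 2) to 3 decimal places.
prismatic axis z_1 = (-0.7071,-0.7071,0.0000)
J_v[:, 1] = z_1; J_ω[:, 1] = (0,0,0)
entry J[1][1] = -0.7071

-0.707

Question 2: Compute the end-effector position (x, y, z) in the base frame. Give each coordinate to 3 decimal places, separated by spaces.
-0.707 -3.536 -1.000

after link 1: o_1 = (0.0000, 0.0000, 4.0000)
after link 2: o_2 = (-2.1213, -2.1213, -1.0000)
after link 3: o_3 = (-0.7071, -3.5355, -1.0000)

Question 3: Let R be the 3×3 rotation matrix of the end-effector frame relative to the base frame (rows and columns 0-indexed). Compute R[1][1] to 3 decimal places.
End-effector y-axis (col 1 of R) = (0.7071,-0.7071,-0.0000)
R[1][1] = -0.7071

-0.707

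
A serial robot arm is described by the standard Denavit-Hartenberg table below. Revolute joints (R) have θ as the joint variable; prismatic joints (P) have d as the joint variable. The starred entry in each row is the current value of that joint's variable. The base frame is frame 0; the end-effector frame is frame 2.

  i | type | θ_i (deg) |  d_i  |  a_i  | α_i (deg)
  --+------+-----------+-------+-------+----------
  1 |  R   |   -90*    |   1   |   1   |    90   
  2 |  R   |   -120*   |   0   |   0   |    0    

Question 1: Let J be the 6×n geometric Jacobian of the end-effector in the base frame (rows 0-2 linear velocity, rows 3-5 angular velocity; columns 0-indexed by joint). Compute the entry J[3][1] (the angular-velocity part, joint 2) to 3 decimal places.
axis z_1 = (-1.0000,-0.0000,0.0000); lever o_n−o_1 = (0.0000,0.0000,0.0000)
cross product → J_v[:, 1] = (-0.0000,0.0000,0.0000)
J_ω[:, 1] = z_1
entry J[3][1] = -1.0000

-1.000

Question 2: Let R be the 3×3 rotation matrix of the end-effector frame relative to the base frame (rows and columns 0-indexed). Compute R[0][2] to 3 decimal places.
-1.000

End-effector z-axis (col 2 of R) = (-1.0000,-0.0000,0.0000)
R[0][2] = -1.0000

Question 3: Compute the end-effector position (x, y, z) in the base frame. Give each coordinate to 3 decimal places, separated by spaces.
0.000 -1.000 1.000

after link 1: o_1 = (0.0000, -1.0000, 1.0000)
after link 2: o_2 = (0.0000, -1.0000, 1.0000)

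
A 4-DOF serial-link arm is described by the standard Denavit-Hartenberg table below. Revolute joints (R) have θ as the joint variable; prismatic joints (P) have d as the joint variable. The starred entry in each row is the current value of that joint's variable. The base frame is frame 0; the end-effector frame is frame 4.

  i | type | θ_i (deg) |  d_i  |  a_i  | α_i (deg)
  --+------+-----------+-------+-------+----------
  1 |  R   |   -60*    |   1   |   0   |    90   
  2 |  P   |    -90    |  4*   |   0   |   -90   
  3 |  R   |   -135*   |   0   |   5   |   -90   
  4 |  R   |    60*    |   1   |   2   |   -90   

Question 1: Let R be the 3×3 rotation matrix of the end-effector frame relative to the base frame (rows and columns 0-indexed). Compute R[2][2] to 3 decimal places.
End-effector z-axis (col 2 of R) = (0.2803,0.7392,-0.6124)
R[2][2] = -0.6124

-0.612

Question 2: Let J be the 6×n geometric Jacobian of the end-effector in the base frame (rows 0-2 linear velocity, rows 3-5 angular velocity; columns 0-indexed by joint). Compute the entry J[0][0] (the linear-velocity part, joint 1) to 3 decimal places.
2.975

axis z_0 = ẑ; lever o_n−o_0 = (-8.6167,-2.9749,4.5355)
cross product → J_v[:, 0] = (2.9749,-8.6167,0.0000)
J_ω[:, 0] = z_0
entry J[0][0] = 2.9749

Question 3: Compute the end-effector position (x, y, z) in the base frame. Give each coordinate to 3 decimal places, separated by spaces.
-8.617 -2.975 4.536

after link 1: o_1 = (0.0000, 0.0000, 1.0000)
after link 2: o_2 = (-3.4641, -2.0000, 1.0000)
after link 3: o_3 = (-6.5260, -3.7678, 4.5355)
after link 4: o_4 = (-8.6167, -2.9749, 4.5355)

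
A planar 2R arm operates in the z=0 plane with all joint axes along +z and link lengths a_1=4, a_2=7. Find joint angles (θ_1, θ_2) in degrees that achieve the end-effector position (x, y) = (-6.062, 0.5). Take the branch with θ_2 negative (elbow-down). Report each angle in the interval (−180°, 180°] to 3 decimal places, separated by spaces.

cos θ_2 = (36.9978−4²−7²)/(2·4·7) = -0.5000; θ_2 = -120.0025° (elbow-down)
β = atan2(0.5000,-6.0620) = 175.2849°; ψ = atan2(-6.0620,0.4997) = -85.2874°
θ_1 = β − ψ = 260.5723°

-99.428 -120.003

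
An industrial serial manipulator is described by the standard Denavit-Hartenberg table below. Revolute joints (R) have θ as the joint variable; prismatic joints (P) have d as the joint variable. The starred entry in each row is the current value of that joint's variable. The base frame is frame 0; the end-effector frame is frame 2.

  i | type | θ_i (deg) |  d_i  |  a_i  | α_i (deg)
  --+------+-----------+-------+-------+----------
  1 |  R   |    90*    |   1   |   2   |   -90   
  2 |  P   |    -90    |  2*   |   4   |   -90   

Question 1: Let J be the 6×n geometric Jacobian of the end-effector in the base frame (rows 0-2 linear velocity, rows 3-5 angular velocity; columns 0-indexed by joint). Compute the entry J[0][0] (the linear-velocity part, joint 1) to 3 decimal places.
axis z_0 = ẑ; lever o_n−o_0 = (-2.0000,2.0000,5.0000)
cross product → J_v[:, 0] = (-2.0000,-2.0000,0.0000)
J_ω[:, 0] = z_0
entry J[0][0] = -2.0000

-2.000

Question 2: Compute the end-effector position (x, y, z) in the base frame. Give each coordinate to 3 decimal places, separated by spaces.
after link 1: o_1 = (0.0000, 2.0000, 1.0000)
after link 2: o_2 = (-2.0000, 2.0000, 5.0000)

-2.000 2.000 5.000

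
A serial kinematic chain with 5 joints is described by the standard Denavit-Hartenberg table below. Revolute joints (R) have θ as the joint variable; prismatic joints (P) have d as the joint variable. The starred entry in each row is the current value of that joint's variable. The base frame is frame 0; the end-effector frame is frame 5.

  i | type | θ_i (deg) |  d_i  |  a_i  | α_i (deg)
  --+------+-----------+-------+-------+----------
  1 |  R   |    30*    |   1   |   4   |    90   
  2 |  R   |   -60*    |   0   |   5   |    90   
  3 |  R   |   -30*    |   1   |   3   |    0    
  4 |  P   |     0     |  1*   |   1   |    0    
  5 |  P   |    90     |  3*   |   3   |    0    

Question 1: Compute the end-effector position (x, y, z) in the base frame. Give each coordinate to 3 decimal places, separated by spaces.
4.328 1.808 -10.129

after link 1: o_1 = (3.4641, 2.0000, 1.0000)
after link 2: o_2 = (5.6292, 3.2500, -3.3301)
after link 3: o_3 = (5.2542, 4.7655, -6.0801)
after link 4: o_4 = (4.6292, 4.9821, -7.3301)
after link 5: o_5 = (4.3277, 1.8080, -10.1292)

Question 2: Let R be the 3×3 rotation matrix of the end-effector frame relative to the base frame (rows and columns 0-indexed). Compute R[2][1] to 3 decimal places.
End-effector y-axis (col 1 of R) = (-0.1250,-0.6495,0.7500)
R[2][1] = 0.7500

0.750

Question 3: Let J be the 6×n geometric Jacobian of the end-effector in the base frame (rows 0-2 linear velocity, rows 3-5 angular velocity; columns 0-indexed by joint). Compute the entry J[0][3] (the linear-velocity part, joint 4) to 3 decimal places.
prismatic axis z_3 = (-0.7500,-0.4330,-0.5000)
J_v[:, 3] = z_3; J_ω[:, 3] = (0,0,0)
entry J[0][3] = -0.7500

-0.750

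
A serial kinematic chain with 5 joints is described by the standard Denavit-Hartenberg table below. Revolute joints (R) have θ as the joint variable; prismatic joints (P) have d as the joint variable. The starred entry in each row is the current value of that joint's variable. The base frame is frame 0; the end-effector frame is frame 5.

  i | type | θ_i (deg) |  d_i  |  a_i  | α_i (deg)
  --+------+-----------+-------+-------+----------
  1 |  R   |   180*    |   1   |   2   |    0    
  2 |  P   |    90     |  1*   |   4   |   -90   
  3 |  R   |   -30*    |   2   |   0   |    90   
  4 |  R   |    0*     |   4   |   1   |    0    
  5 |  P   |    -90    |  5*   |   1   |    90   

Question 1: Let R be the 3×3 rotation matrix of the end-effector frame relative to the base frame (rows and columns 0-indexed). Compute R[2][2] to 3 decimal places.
End-effector z-axis (col 2 of R) = (0.0000,0.8660,-0.5000)
R[2][2] = -0.5000

-0.500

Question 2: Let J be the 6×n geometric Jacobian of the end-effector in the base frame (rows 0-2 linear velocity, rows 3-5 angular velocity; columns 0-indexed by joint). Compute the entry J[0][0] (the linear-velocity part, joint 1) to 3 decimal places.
axis z_0 = ẑ; lever o_n−o_0 = (-1.0000,-0.3660,10.2942)
cross product → J_v[:, 0] = (0.3660,-1.0000,0.0000)
J_ω[:, 0] = z_0
entry J[0][0] = 0.3660

0.366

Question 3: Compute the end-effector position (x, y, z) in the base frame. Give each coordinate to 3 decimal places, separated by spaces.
-1.000 -0.366 10.294

after link 1: o_1 = (-2.0000, 0.0000, 1.0000)
after link 2: o_2 = (-2.0000, -4.0000, 2.0000)
after link 3: o_3 = (-0.0000, -4.0000, 2.0000)
after link 4: o_4 = (-0.0000, -2.8660, 5.9641)
after link 5: o_5 = (-1.0000, -0.3660, 10.2942)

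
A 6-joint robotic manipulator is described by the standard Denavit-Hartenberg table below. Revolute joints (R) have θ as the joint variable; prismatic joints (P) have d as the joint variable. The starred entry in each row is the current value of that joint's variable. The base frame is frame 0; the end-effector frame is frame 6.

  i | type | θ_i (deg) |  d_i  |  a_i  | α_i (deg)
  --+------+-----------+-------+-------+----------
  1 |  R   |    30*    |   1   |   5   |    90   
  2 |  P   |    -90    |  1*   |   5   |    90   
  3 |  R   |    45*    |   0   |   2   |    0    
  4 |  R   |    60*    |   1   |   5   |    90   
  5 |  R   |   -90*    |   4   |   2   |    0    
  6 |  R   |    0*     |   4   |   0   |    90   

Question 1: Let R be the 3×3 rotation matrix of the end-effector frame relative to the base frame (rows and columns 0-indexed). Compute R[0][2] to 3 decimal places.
End-effector z-axis (col 2 of R) = (-0.4830,0.8365,-0.2588)
R[0][2] = -0.4830

-0.483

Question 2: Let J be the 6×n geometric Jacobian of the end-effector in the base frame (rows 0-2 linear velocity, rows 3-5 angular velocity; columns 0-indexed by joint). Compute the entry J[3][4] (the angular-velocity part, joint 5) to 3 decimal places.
axis z_4 = (0.1294,-0.2241,-0.9659); lever o_n−o_4 = (2.7673,-0.7932,-7.7274)
cross product → J_v[:, 4] = (0.9659,-1.6730,0.5176)
J_ω[:, 4] = z_4
entry J[3][4] = 0.1294

0.129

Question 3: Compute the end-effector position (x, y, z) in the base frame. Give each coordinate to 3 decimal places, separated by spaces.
after link 1: o_1 = (4.3301, 2.5000, 1.0000)
after link 2: o_2 = (4.8301, 1.6340, -4.0000)
after link 3: o_3 = (5.5372, 0.4092, -5.4142)
after link 4: o_4 = (7.0860, -4.2734, -4.1201)
after link 5: o_5 = (9.3357, -4.1699, -7.9838)
after link 6: o_6 = (9.8533, -5.0665, -11.8475)

9.853 -5.067 -11.848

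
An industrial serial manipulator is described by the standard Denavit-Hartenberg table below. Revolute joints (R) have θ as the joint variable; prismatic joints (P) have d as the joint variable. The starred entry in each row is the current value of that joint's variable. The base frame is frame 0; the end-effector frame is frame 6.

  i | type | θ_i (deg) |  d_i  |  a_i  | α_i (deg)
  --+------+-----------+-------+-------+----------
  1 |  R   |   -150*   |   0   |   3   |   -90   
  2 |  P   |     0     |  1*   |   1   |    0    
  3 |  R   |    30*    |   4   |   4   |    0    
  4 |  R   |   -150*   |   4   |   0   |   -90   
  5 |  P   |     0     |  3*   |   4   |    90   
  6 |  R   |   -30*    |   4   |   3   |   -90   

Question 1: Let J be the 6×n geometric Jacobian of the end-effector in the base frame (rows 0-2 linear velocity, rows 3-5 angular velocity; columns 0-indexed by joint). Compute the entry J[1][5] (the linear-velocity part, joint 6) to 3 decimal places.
axis z_5 = (0.5000,-0.8660,0.0000); lever o_n−o_5 = (4.2500,-2.1651,1.5000)
cross product → J_v[:, 5] = (-1.2990,-0.7500,2.5981)
J_ω[:, 5] = z_5
entry J[1][5] = -0.7500

-0.750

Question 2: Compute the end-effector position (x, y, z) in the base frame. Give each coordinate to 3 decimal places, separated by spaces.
after link 1: o_1 = (-2.5981, -1.5000, 0.0000)
after link 2: o_2 = (-2.9641, -2.8660, 0.0000)
after link 3: o_3 = (-3.9641, -8.0622, -2.0000)
after link 4: o_4 = (-1.9641, -11.5263, -2.0000)
after link 5: o_5 = (-2.4821, -11.8253, 2.9641)
after link 6: o_6 = (1.7679, -13.9904, 4.4641)

1.768 -13.990 4.464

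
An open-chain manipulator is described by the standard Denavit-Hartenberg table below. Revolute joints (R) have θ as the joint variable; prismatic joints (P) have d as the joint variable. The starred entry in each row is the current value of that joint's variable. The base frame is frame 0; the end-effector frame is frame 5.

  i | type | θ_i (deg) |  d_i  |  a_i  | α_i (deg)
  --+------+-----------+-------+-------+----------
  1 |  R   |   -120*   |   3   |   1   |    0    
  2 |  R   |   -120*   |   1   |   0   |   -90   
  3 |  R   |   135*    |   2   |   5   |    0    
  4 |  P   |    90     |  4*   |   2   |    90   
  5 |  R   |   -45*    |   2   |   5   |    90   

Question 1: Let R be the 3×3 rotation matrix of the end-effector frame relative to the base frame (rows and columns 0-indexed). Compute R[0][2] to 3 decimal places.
End-effector z-axis (col 2 of R) = (0.3624,0.7866,-0.5000)
R[0][2] = 0.3624

0.362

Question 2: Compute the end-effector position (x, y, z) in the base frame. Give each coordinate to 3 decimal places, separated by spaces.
after link 1: o_1 = (-0.5000, -0.8660, 3.0000)
after link 2: o_2 = (-0.5000, -0.8660, 4.0000)
after link 3: o_3 = (-0.4643, -4.9279, 0.4645)
after link 4: o_4 = (-3.2213, -8.1526, 1.8787)
after link 5: o_5 = (1.7977, -9.7747, 2.9645)

1.798 -9.775 2.964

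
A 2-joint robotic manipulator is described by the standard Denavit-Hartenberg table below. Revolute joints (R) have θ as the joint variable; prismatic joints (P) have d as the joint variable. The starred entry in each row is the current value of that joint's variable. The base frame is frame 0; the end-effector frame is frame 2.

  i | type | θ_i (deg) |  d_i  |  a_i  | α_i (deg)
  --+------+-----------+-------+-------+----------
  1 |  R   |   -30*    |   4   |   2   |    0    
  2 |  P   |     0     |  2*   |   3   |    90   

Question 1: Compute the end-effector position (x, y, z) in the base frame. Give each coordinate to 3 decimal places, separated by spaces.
after link 1: o_1 = (1.7321, -1.0000, 4.0000)
after link 2: o_2 = (4.3301, -2.5000, 6.0000)

4.330 -2.500 6.000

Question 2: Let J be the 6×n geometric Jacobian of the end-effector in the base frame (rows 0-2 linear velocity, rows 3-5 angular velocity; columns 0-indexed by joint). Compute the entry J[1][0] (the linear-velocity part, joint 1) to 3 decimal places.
4.330

axis z_0 = ẑ; lever o_n−o_0 = (4.3301,-2.5000,6.0000)
cross product → J_v[:, 0] = (2.5000,4.3301,-0.0000)
J_ω[:, 0] = z_0
entry J[1][0] = 4.3301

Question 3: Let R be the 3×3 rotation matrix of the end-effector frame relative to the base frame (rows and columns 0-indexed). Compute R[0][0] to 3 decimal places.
End-effector x-axis (col 0 of R) = (0.8660,-0.5000,0.0000)
R[0][0] = 0.8660

0.866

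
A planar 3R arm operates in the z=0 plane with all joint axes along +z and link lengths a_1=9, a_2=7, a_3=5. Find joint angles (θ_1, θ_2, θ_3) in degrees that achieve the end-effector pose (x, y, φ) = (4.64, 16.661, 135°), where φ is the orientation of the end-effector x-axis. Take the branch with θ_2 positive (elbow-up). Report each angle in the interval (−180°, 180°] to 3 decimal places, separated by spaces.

45.000 30.002 59.998

wrist centre = target − a_3·(cos φ, sin φ) = (8.1755, 13.1255)
cos θ_2 = (239.1172−9²−7²)/(2·9·7) = 0.8660; θ_2 = 30.0018° (elbow-up)
β = atan2(13.1255,8.1755) = 58.0822°; ψ = atan2(3.5002,15.0621) = 13.0825°
θ_1 = β − ψ = 44.9998°
θ_3 = φ − θ_1 − θ_2 = 59.9984° (wrapped to (-180°,180°])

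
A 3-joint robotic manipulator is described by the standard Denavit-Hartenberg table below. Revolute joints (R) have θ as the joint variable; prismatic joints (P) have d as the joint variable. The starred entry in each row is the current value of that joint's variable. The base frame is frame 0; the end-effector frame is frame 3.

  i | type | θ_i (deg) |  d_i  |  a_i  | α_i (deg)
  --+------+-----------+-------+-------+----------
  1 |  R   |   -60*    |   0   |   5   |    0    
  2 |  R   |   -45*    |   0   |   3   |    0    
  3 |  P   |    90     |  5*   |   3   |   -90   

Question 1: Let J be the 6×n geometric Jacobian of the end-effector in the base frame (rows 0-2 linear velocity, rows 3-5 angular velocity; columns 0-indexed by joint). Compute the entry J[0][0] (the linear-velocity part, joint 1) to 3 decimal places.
8.004

axis z_0 = ẑ; lever o_n−o_0 = (4.6213,-8.0044,5.0000)
cross product → J_v[:, 0] = (8.0044,4.6213,-0.0000)
J_ω[:, 0] = z_0
entry J[0][0] = 8.0044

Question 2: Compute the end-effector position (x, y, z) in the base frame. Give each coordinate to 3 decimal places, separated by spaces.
after link 1: o_1 = (2.5000, -4.3301, 0.0000)
after link 2: o_2 = (1.7235, -7.2279, 0.0000)
after link 3: o_3 = (4.6213, -8.0044, 5.0000)

4.621 -8.004 5.000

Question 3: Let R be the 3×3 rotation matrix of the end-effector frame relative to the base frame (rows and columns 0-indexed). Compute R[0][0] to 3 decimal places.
End-effector x-axis (col 0 of R) = (0.9659,-0.2588,0.0000)
R[0][0] = 0.9659

0.966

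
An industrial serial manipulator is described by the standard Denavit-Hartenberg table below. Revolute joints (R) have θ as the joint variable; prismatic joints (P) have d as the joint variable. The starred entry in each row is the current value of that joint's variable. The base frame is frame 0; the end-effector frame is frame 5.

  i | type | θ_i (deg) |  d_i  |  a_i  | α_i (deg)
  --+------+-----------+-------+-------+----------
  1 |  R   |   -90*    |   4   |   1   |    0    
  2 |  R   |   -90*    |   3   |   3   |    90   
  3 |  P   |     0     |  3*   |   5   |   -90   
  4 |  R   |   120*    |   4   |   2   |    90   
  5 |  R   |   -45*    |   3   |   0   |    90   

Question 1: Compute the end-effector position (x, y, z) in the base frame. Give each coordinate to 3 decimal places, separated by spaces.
after link 1: o_1 = (0.0000, -1.0000, 4.0000)
after link 2: o_2 = (-3.0000, -1.0000, 7.0000)
after link 3: o_3 = (-8.0000, 2.0000, 7.0000)
after link 4: o_4 = (-7.0000, 0.2679, 11.0000)
after link 5: o_5 = (-9.5981, -1.2321, 11.0000)

-9.598 -1.232 11.000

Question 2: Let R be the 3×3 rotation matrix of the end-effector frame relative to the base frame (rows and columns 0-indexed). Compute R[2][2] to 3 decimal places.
End-effector z-axis (col 2 of R) = (-0.3536,0.6124,-0.7071)
R[2][2] = -0.7071

-0.707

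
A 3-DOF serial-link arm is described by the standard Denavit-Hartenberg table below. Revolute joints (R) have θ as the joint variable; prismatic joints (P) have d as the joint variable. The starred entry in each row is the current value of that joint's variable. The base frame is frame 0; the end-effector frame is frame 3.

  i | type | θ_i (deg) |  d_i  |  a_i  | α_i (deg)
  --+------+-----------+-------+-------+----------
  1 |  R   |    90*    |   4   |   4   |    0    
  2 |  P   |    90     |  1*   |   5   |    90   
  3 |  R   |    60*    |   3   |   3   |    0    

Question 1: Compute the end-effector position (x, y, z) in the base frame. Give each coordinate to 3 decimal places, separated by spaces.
after link 1: o_1 = (0.0000, 4.0000, 4.0000)
after link 2: o_2 = (-5.0000, 4.0000, 5.0000)
after link 3: o_3 = (-6.5000, 7.0000, 7.5981)

-6.500 7.000 7.598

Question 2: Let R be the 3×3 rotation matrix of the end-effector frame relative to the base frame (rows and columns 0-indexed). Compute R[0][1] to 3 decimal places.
0.866

End-effector y-axis (col 1 of R) = (0.8660,-0.0000,0.5000)
R[0][1] = 0.8660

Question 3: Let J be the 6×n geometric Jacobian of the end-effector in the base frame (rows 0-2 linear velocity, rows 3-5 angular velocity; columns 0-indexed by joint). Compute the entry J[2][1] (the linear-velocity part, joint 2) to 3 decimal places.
prismatic axis z_1 = (0.0000,0.0000,1.0000)
J_v[:, 1] = z_1; J_ω[:, 1] = (0,0,0)
entry J[2][1] = 1.0000

1.000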